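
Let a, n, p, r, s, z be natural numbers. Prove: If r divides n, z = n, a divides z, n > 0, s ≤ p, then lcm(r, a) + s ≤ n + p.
Because z = n and a divides z, a divides n. r divides n, so lcm(r, a) divides n. Since n > 0, lcm(r, a) ≤ n. Since s ≤ p, lcm(r, a) + s ≤ n + p.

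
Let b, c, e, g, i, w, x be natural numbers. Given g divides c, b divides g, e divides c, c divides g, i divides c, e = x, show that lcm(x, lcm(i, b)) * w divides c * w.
e = x and e divides c, thus x divides c. g divides c and c divides g, hence g = c. Since b divides g, b divides c. From i divides c, lcm(i, b) divides c. From x divides c, lcm(x, lcm(i, b)) divides c. Then lcm(x, lcm(i, b)) * w divides c * w.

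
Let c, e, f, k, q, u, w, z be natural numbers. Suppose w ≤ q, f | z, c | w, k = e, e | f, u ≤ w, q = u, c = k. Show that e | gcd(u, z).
Because q = u and w ≤ q, w ≤ u. u ≤ w, so w = u. c = k and c | w, so k | w. From k = e, e | w. Since w = u, e | u. Because e | f and f | z, e | z. Since e | u, e | gcd(u, z).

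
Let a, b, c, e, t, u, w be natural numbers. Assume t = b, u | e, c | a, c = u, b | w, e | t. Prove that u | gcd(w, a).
Since t = b and e | t, e | b. u | e, so u | b. Since b | w, u | w. c = u and c | a, so u | a. u | w, so u | gcd(w, a).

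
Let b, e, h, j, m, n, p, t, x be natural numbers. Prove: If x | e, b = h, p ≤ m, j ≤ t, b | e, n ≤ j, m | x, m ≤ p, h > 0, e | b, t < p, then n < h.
p ≤ m and m ≤ p, hence p = m. Because n ≤ j and j ≤ t, n ≤ t. Since t < p, n < p. From p = m, n < m. e | b and b | e, therefore e = b. Since x | e, x | b. Since b = h, x | h. Since m | x, m | h. Since h > 0, m ≤ h. n < m, so n < h.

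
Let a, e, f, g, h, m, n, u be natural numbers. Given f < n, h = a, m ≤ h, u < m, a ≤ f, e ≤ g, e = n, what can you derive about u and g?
u < g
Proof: h = a and m ≤ h, thus m ≤ a. Since u < m, u < a. Because a ≤ f and f < n, a < n. From e = n and e ≤ g, n ≤ g. Since a < n, a < g. Since u < a, u < g.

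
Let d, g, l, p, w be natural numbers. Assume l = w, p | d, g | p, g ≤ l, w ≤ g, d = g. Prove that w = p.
Since l = w and g ≤ l, g ≤ w. Since w ≤ g, w = g. d = g and p | d, therefore p | g. Since g | p, g = p. w = g, so w = p.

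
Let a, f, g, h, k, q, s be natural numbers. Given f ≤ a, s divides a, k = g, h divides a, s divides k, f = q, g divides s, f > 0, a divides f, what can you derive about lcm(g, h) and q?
lcm(g, h) divides q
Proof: From a divides f and f > 0, a ≤ f. Since f ≤ a, a = f. Since f = q, a = q. k = g and s divides k, therefore s divides g. Since g divides s, s = g. s divides a, so g divides a. h divides a, so lcm(g, h) divides a. a = q, so lcm(g, h) divides q.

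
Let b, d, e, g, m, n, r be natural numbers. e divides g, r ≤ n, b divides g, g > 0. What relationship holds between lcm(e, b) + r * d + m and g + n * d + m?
lcm(e, b) + r * d + m ≤ g + n * d + m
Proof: Since e divides g and b divides g, lcm(e, b) divides g. g > 0, so lcm(e, b) ≤ g. r ≤ n. By multiplying by a non-negative, r * d ≤ n * d. Then r * d + m ≤ n * d + m. lcm(e, b) ≤ g, so lcm(e, b) + r * d + m ≤ g + n * d + m.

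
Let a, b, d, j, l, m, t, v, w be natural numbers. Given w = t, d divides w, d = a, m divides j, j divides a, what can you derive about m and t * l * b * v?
m divides t * l * b * v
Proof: m divides j and j divides a, so m divides a. d = a and d divides w, thus a divides w. Since w = t, a divides t. Since m divides a, m divides t. Then m divides t * l. Then m divides t * l * b. Then m divides t * l * b * v.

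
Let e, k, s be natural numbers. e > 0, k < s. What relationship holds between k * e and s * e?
k * e < s * e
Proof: k < s and e > 0. By multiplying by a positive, k * e < s * e.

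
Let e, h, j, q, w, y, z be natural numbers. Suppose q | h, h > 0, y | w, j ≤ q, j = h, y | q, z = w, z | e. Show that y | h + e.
Since q | h and h > 0, q ≤ h. j = h and j ≤ q, therefore h ≤ q. Since q ≤ h, q = h. y | q, so y | h. From z = w and z | e, w | e. Since y | w, y | e. y | h, so y | h + e.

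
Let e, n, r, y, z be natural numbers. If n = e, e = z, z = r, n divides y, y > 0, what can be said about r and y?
r ≤ y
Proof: n = e and e = z, thus n = z. z = r, so n = r. From n divides y and y > 0, n ≤ y. n = r, so r ≤ y.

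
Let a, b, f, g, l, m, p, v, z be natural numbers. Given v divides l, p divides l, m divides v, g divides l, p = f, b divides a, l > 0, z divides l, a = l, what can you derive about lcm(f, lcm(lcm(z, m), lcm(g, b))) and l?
lcm(f, lcm(lcm(z, m), lcm(g, b))) ≤ l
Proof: From p = f and p divides l, f divides l. m divides v and v divides l, therefore m divides l. From z divides l, lcm(z, m) divides l. Because a = l and b divides a, b divides l. From g divides l, lcm(g, b) divides l. lcm(z, m) divides l, so lcm(lcm(z, m), lcm(g, b)) divides l. Since f divides l, lcm(f, lcm(lcm(z, m), lcm(g, b))) divides l. l > 0, so lcm(f, lcm(lcm(z, m), lcm(g, b))) ≤ l.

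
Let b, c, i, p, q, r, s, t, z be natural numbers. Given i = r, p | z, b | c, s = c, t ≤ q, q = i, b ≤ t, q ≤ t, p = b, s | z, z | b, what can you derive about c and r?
c ≤ r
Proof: t ≤ q and q ≤ t, hence t = q. Since q = i, t = i. i = r, so t = r. p = b and p | z, therefore b | z. Since z | b, z = b. From s = c and s | z, c | z. z = b, so c | b. Since b | c, b = c. b ≤ t, so c ≤ t. t = r, so c ≤ r.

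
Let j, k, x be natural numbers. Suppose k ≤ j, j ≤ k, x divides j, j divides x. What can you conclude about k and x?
k = x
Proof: k ≤ j and j ≤ k, so k = j. j divides x and x divides j, thus j = x. k = j, so k = x.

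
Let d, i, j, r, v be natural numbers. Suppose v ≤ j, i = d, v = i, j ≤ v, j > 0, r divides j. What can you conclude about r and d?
r ≤ d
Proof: Because j ≤ v and v ≤ j, j = v. Since v = i, j = i. Because i = d, j = d. r divides j and j > 0, thus r ≤ j. j = d, so r ≤ d.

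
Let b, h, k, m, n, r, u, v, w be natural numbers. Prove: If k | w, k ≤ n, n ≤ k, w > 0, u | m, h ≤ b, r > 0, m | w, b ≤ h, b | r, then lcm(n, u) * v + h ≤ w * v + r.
k ≤ n and n ≤ k, so k = n. k | w, so n | w. u | m and m | w, so u | w. Since n | w, lcm(n, u) | w. Since w > 0, lcm(n, u) ≤ w. Then lcm(n, u) * v ≤ w * v. b ≤ h and h ≤ b, hence b = h. b | r and r > 0, therefore b ≤ r. Since b = h, h ≤ r. Because lcm(n, u) * v ≤ w * v, lcm(n, u) * v + h ≤ w * v + r.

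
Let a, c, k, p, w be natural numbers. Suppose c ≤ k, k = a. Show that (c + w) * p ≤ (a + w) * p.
k = a and c ≤ k, hence c ≤ a. Then c + w ≤ a + w. Then (c + w) * p ≤ (a + w) * p.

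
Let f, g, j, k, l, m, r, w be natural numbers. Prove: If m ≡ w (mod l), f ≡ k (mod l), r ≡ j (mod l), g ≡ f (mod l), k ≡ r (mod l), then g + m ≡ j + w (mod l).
g ≡ f (mod l) and f ≡ k (mod l), hence g ≡ k (mod l). k ≡ r (mod l), so g ≡ r (mod l). Because r ≡ j (mod l), g ≡ j (mod l). From m ≡ w (mod l), by adding congruences, g + m ≡ j + w (mod l).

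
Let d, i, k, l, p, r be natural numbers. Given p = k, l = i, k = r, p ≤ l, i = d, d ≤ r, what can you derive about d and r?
d = r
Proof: l = i and i = d, hence l = d. p = k and k = r, so p = r. Since p ≤ l, r ≤ l. Since l = d, r ≤ d. d ≤ r, so d = r.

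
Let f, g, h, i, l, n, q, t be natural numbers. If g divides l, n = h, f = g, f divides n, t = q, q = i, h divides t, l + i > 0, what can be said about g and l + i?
g ≤ l + i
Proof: f = g and f divides n, so g divides n. n = h, so g divides h. From t = q and q = i, t = i. Since h divides t, h divides i. Since g divides h, g divides i. g divides l, so g divides l + i. Since l + i > 0, g ≤ l + i.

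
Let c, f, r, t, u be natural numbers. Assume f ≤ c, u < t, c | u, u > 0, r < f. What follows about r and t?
r < t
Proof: Since r < f and f ≤ c, r < c. Because c | u and u > 0, c ≤ u. Since u < t, c < t. Since r < c, r < t.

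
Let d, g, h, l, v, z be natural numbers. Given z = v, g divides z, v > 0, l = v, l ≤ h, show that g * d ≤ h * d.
z = v and g divides z, so g divides v. Since v > 0, g ≤ v. l = v and l ≤ h, thus v ≤ h. Since g ≤ v, g ≤ h. By multiplying by a non-negative, g * d ≤ h * d.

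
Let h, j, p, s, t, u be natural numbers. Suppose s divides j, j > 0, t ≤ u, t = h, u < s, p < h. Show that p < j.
From t = h and t ≤ u, h ≤ u. Since p < h, p < u. Because s divides j and j > 0, s ≤ j. u < s, so u < j. p < u, so p < j.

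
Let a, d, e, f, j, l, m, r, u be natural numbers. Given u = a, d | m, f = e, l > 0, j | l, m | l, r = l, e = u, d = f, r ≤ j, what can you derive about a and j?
a ≤ j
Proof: From r = l and r ≤ j, l ≤ j. Because j | l and l > 0, j ≤ l. l ≤ j, so l = j. d = f and f = e, thus d = e. Since d | m, e | m. Since m | l, e | l. e = u, so u | l. Since l > 0, u ≤ l. u = a, so a ≤ l. Since l = j, a ≤ j.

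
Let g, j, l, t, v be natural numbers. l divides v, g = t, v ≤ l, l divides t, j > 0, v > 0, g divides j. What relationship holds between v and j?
v ≤ j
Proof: l divides v and v > 0, thus l ≤ v. v ≤ l, so l = v. g = t and g divides j, therefore t divides j. Since l divides t, l divides j. j > 0, so l ≤ j. Since l = v, v ≤ j.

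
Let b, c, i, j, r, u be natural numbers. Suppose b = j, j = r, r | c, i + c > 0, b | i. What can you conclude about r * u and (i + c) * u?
r * u ≤ (i + c) * u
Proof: b = j and j = r, hence b = r. Since b | i, r | i. Since r | c, r | i + c. i + c > 0, so r ≤ i + c. Then r * u ≤ (i + c) * u.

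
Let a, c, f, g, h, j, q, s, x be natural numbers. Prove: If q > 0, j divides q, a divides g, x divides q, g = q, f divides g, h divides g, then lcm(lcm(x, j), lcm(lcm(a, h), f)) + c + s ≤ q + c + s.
x divides q and j divides q, hence lcm(x, j) divides q. a divides g and h divides g, thus lcm(a, h) divides g. From f divides g, lcm(lcm(a, h), f) divides g. Since g = q, lcm(lcm(a, h), f) divides q. Since lcm(x, j) divides q, lcm(lcm(x, j), lcm(lcm(a, h), f)) divides q. From q > 0, lcm(lcm(x, j), lcm(lcm(a, h), f)) ≤ q. Then lcm(lcm(x, j), lcm(lcm(a, h), f)) + c ≤ q + c. Then lcm(lcm(x, j), lcm(lcm(a, h), f)) + c + s ≤ q + c + s.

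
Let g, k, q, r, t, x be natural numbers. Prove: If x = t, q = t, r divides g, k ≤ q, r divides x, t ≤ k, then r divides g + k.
q = t and k ≤ q, so k ≤ t. Since t ≤ k, t = k. Since x = t, x = k. r divides x, so r divides k. r divides g, so r divides g + k.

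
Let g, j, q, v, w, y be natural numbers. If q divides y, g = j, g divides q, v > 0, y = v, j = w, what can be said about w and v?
w ≤ v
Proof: g = j and j = w, thus g = w. g divides q and q divides y, thus g divides y. y = v, so g divides v. Since g = w, w divides v. v > 0, so w ≤ v.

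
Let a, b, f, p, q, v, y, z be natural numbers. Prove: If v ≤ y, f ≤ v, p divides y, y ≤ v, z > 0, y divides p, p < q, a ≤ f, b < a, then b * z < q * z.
v ≤ y and y ≤ v, so v = y. Since y divides p and p divides y, y = p. v = y, so v = p. a ≤ f and f ≤ v, hence a ≤ v. Since b < a, b < v. Since v = p, b < p. p < q, so b < q. Combining with z > 0, by multiplying by a positive, b * z < q * z.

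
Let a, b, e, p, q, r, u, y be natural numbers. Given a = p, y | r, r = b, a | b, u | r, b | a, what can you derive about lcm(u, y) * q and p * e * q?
lcm(u, y) * q | p * e * q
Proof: Since b | a and a | b, b = a. r = b, so r = a. Because a = p, r = p. u | r and y | r, thus lcm(u, y) | r. Since r = p, lcm(u, y) | p. Then lcm(u, y) | p * e. Then lcm(u, y) * q | p * e * q.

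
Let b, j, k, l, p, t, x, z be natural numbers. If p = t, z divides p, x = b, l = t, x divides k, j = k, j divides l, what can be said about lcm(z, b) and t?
lcm(z, b) divides t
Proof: p = t and z divides p, hence z divides t. Because j = k and j divides l, k divides l. x divides k, so x divides l. l = t, so x divides t. Since x = b, b divides t. Since z divides t, lcm(z, b) divides t.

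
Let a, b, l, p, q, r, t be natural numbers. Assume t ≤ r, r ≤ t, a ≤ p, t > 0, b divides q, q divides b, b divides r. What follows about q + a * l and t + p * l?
q + a * l ≤ t + p * l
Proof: b divides q and q divides b, therefore b = q. r ≤ t and t ≤ r, hence r = t. b divides r, so b divides t. t > 0, so b ≤ t. b = q, so q ≤ t. a ≤ p. By multiplying by a non-negative, a * l ≤ p * l. Because q ≤ t, q + a * l ≤ t + p * l.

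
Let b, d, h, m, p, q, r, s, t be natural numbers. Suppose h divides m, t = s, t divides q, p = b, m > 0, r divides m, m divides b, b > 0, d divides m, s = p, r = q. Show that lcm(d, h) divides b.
From m divides b and b > 0, m ≤ b. s = p and p = b, so s = b. t = s and t divides q, hence s divides q. r = q and r divides m, hence q divides m. Since s divides q, s divides m. s = b, so b divides m. Since m > 0, b ≤ m. m ≤ b, so m = b. d divides m and h divides m, therefore lcm(d, h) divides m. m = b, so lcm(d, h) divides b.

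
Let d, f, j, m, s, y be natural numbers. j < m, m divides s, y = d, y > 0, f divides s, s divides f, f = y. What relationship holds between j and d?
j < d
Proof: s divides f and f divides s, hence s = f. m divides s, so m divides f. Since f = y, m divides y. Since y > 0, m ≤ y. From j < m, j < y. y = d, so j < d.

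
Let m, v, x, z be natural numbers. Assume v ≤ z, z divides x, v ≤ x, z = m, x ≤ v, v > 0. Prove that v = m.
x ≤ v and v ≤ x, thus x = v. z divides x, so z divides v. From v > 0, z ≤ v. Since v ≤ z, v = z. z = m, so v = m.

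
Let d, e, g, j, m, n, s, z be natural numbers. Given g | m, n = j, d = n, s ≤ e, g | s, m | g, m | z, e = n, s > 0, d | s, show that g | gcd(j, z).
Because e = n and s ≤ e, s ≤ n. d | s and s > 0, thus d ≤ s. Since d = n, n ≤ s. s ≤ n, so s = n. n = j, so s = j. g | s, so g | j. Since m | g and g | m, m = g. m | z, so g | z. Since g | j, g | gcd(j, z).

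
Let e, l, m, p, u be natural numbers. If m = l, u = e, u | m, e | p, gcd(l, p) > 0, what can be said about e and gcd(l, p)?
e ≤ gcd(l, p)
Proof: u = e and u | m, thus e | m. From m = l, e | l. Since e | p, e | gcd(l, p). Since gcd(l, p) > 0, e ≤ gcd(l, p).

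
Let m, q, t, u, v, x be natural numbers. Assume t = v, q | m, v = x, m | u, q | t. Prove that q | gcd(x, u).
t = v and v = x, thus t = x. Since q | t, q | x. q | m and m | u, hence q | u. Because q | x, q | gcd(x, u).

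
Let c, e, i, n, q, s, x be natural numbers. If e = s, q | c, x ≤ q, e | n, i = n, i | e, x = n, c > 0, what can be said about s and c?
s ≤ c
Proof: i = n and i | e, so n | e. Since e | n, n = e. Since e = s, n = s. Because q | c and c > 0, q ≤ c. x ≤ q, so x ≤ c. Since x = n, n ≤ c. n = s, so s ≤ c.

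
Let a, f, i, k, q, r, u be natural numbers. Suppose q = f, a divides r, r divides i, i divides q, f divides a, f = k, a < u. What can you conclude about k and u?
k < u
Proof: a divides r and r divides i, therefore a divides i. i divides q, so a divides q. Since q = f, a divides f. Since f divides a, a = f. From f = k, a = k. a < u, so k < u.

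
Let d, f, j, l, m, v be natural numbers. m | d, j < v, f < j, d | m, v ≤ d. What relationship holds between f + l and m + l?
f + l < m + l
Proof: Because d | m and m | d, d = m. From f < j and j < v, f < v. v ≤ d, so f < d. Because d = m, f < m. Then f + l < m + l.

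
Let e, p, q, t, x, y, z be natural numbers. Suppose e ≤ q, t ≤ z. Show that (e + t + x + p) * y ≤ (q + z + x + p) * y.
t ≤ z, therefore t + x ≤ z + x. e ≤ q, so e + t + x ≤ q + z + x. Then e + t + x + p ≤ q + z + x + p. By multiplying by a non-negative, (e + t + x + p) * y ≤ (q + z + x + p) * y.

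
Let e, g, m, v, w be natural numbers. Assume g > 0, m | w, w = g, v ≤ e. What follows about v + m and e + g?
v + m ≤ e + g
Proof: w = g and m | w, therefore m | g. Since g > 0, m ≤ g. v ≤ e, so v + m ≤ e + g.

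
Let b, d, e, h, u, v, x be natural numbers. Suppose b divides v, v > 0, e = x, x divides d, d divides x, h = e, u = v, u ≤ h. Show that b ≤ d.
Because b divides v and v > 0, b ≤ v. From x divides d and d divides x, x = d. e = x, so e = d. u = v and u ≤ h, hence v ≤ h. h = e, so v ≤ e. From e = d, v ≤ d. b ≤ v, so b ≤ d.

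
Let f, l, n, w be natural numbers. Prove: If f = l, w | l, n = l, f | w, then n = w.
f = l and f | w, thus l | w. Since w | l, l = w. n = l, so n = w.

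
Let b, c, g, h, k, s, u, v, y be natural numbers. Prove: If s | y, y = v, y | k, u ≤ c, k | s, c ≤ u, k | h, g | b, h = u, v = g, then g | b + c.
k | s and s | y, so k | y. Since y | k, k = y. y = v, so k = v. v = g, so k = g. u ≤ c and c ≤ u, thus u = c. h = u and k | h, thus k | u. u = c, so k | c. k = g, so g | c. Since g | b, g | b + c.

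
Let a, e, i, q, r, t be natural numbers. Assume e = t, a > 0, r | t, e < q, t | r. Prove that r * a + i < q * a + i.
t | r and r | t, hence t = r. e = t, so e = r. e < q, so r < q. a > 0, so r * a < q * a. Then r * a + i < q * a + i.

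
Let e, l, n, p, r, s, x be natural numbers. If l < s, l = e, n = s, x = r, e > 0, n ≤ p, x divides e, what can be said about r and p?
r < p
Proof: From x = r and x divides e, r divides e. Since e > 0, r ≤ e. Because l = e and l < s, e < s. From n = s and n ≤ p, s ≤ p. e < s, so e < p. r ≤ e, so r < p.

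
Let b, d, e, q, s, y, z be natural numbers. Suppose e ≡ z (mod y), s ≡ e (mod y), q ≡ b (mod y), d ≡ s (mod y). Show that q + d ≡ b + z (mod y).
d ≡ s (mod y) and s ≡ e (mod y), therefore d ≡ e (mod y). Since e ≡ z (mod y), d ≡ z (mod y). From q ≡ b (mod y), by adding congruences, q + d ≡ b + z (mod y).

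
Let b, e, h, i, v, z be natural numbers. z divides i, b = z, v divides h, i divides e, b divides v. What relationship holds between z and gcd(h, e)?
z divides gcd(h, e)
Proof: From b divides v and v divides h, b divides h. b = z, so z divides h. From z divides i and i divides e, z divides e. z divides h, so z divides gcd(h, e).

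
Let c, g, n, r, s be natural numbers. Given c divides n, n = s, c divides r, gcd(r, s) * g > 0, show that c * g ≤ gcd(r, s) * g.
n = s and c divides n, thus c divides s. c divides r, so c divides gcd(r, s). Then c * g divides gcd(r, s) * g. Since gcd(r, s) * g > 0, c * g ≤ gcd(r, s) * g.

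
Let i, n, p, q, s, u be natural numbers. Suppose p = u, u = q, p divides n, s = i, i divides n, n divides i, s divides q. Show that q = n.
Since p = u and u = q, p = q. From p divides n, q divides n. From i divides n and n divides i, i = n. Because s = i, s = n. s divides q, so n divides q. Since q divides n, q = n.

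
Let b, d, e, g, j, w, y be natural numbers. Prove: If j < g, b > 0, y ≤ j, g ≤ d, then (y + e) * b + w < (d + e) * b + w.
Because j < g and g ≤ d, j < d. Since y ≤ j, y < d. Then y + e < d + e. Since b > 0, by multiplying by a positive, (y + e) * b < (d + e) * b. Then (y + e) * b + w < (d + e) * b + w.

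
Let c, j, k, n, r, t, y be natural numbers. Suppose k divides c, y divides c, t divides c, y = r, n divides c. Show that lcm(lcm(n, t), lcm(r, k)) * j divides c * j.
From n divides c and t divides c, lcm(n, t) divides c. y = r and y divides c, so r divides c. Since k divides c, lcm(r, k) divides c. Since lcm(n, t) divides c, lcm(lcm(n, t), lcm(r, k)) divides c. Then lcm(lcm(n, t), lcm(r, k)) * j divides c * j.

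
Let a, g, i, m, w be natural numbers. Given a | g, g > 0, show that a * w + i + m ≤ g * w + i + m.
a | g and g > 0, so a ≤ g. Then a * w ≤ g * w. Then a * w + i ≤ g * w + i. Then a * w + i + m ≤ g * w + i + m.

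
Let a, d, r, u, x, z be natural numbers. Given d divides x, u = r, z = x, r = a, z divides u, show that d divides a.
From u = r and z divides u, z divides r. Since z = x, x divides r. r = a, so x divides a. Because d divides x, d divides a.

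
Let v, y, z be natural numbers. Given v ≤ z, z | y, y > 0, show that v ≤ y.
z | y and y > 0, therefore z ≤ y. Because v ≤ z, v ≤ y.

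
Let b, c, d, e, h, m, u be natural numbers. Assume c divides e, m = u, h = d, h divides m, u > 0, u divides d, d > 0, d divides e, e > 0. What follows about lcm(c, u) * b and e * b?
lcm(c, u) * b ≤ e * b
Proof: h = d and h divides m, hence d divides m. m = u, so d divides u. u > 0, so d ≤ u. u divides d and d > 0, so u ≤ d. d ≤ u, so d = u. Since d divides e, u divides e. From c divides e, lcm(c, u) divides e. Since e > 0, lcm(c, u) ≤ e. By multiplying by a non-negative, lcm(c, u) * b ≤ e * b.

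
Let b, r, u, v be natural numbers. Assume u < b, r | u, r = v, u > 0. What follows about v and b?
v < b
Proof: Since r | u and u > 0, r ≤ u. Since r = v, v ≤ u. From u < b, v < b.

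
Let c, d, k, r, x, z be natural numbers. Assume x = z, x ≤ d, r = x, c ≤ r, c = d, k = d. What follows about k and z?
k = z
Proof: r = x and c ≤ r, thus c ≤ x. Since c = d, d ≤ x. Since x ≤ d, d = x. Since k = d, k = x. x = z, so k = z.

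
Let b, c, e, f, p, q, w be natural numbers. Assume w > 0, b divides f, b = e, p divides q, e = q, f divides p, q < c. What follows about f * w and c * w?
f * w < c * w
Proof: b = e and b divides f, thus e divides f. From e = q, q divides f. f divides p and p divides q, hence f divides q. q divides f, so q = f. q < c, so f < c. Because w > 0, by multiplying by a positive, f * w < c * w.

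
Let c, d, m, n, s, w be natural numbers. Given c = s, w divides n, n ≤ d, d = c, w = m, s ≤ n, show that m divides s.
d = c and c = s, therefore d = s. n ≤ d, so n ≤ s. Since s ≤ n, n = s. w = m and w divides n, so m divides n. Since n = s, m divides s.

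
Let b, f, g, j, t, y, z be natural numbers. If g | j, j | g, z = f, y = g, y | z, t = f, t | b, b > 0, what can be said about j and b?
j ≤ b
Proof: g | j and j | g, so g = j. y = g and y | z, therefore g | z. Since z = f, g | f. Since t = f and t | b, f | b. g | f, so g | b. g = j, so j | b. Since b > 0, j ≤ b.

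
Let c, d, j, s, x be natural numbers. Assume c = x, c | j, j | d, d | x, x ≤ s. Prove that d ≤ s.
c | j and j | d, hence c | d. c = x, so x | d. Since d | x, x = d. Since x ≤ s, d ≤ s.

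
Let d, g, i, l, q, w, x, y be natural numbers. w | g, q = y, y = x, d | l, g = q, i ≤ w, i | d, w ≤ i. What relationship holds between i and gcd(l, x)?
i | gcd(l, x)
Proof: i | d and d | l, thus i | l. w ≤ i and i ≤ w, hence w = i. From g = q and q = y, g = y. Since y = x, g = x. Since w | g, w | x. w = i, so i | x. i | l, so i | gcd(l, x).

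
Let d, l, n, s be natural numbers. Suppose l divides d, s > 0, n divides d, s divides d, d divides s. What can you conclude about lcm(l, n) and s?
lcm(l, n) ≤ s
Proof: d divides s and s divides d, so d = s. l divides d and n divides d, therefore lcm(l, n) divides d. Since d = s, lcm(l, n) divides s. s > 0, so lcm(l, n) ≤ s.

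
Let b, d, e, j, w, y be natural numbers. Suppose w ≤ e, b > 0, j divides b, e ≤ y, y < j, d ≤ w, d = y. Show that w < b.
d = y and d ≤ w, thus y ≤ w. Since w ≤ e and e ≤ y, w ≤ y. y ≤ w, so y = w. j divides b and b > 0, hence j ≤ b. y < j, so y < b. y = w, so w < b.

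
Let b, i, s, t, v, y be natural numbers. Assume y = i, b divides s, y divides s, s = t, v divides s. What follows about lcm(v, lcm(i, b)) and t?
lcm(v, lcm(i, b)) divides t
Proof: Since y = i and y divides s, i divides s. b divides s, so lcm(i, b) divides s. v divides s, so lcm(v, lcm(i, b)) divides s. s = t, so lcm(v, lcm(i, b)) divides t.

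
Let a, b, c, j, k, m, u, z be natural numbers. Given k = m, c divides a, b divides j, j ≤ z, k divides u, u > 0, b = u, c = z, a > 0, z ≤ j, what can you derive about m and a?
m ≤ a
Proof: k divides u and u > 0, therefore k ≤ u. Since j ≤ z and z ≤ j, j = z. b divides j, so b divides z. Since b = u, u divides z. From c = z and c divides a, z divides a. u divides z, so u divides a. Since a > 0, u ≤ a. Because k ≤ u, k ≤ a. Since k = m, m ≤ a.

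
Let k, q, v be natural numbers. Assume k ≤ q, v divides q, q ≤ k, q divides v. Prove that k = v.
v divides q and q divides v, hence v = q. From q ≤ k and k ≤ q, q = k. Since v = q, v = k. Then k = v.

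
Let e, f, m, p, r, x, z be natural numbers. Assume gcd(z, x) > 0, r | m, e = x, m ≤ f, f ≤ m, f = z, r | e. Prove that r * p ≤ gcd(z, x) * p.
Because m ≤ f and f ≤ m, m = f. Since f = z, m = z. From r | m, r | z. e = x and r | e, so r | x. Since r | z, r | gcd(z, x). gcd(z, x) > 0, so r ≤ gcd(z, x). Then r * p ≤ gcd(z, x) * p.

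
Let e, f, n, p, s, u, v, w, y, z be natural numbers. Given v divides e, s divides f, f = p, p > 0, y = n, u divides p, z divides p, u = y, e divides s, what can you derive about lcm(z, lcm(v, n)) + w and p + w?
lcm(z, lcm(v, n)) + w ≤ p + w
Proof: e divides s and s divides f, hence e divides f. Since f = p, e divides p. Since v divides e, v divides p. u = y and y = n, therefore u = n. Because u divides p, n divides p. v divides p, so lcm(v, n) divides p. Since z divides p, lcm(z, lcm(v, n)) divides p. p > 0, so lcm(z, lcm(v, n)) ≤ p. Then lcm(z, lcm(v, n)) + w ≤ p + w.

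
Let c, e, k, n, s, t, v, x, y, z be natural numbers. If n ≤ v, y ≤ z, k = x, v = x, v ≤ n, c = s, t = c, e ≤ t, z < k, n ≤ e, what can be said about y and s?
y < s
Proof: y ≤ z and z < k, so y < k. k = x, so y < x. n ≤ v and v ≤ n, hence n = v. v = x, so n = x. t = c and c = s, hence t = s. Since n ≤ e and e ≤ t, n ≤ t. Since t = s, n ≤ s. Since n = x, x ≤ s. Because y < x, y < s.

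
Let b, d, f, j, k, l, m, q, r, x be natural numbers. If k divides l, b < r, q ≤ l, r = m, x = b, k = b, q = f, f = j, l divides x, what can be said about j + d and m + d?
j + d < m + d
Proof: q = f and f = j, hence q = j. q ≤ l, so j ≤ l. k = b and k divides l, hence b divides l. Because x = b and l divides x, l divides b. b divides l, so b = l. Because r = m and b < r, b < m. b = l, so l < m. j ≤ l, so j < m. Then j + d < m + d.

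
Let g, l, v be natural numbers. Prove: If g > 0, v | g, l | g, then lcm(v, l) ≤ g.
From v | g and l | g, lcm(v, l) | g. g > 0, so lcm(v, l) ≤ g.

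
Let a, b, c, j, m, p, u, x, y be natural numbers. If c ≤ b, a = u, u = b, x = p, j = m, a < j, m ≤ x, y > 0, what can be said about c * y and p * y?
c * y < p * y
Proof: Since a = u and u = b, a = b. Because j = m and a < j, a < m. Since m ≤ x, a < x. x = p, so a < p. Since a = b, b < p. c ≤ b, so c < p. Using y > 0, by multiplying by a positive, c * y < p * y.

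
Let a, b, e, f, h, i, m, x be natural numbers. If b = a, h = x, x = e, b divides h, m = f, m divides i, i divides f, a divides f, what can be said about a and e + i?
a divides e + i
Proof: h = x and x = e, thus h = e. Since b divides h, b divides e. From b = a, a divides e. m = f and m divides i, thus f divides i. i divides f, so f = i. a divides f, so a divides i. a divides e, so a divides e + i.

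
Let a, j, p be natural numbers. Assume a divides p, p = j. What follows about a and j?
a divides j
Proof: Because p = j and a divides p, by substitution, a divides j.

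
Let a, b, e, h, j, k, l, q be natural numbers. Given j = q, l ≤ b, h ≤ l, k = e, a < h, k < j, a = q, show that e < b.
k = e and k < j, thus e < j. j = q, so e < q. From a < h and h ≤ l, a < l. Since a = q, q < l. Since l ≤ b, q < b. Because e < q, e < b.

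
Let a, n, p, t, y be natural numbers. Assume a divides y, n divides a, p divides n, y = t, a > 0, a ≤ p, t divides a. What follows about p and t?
p = t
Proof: p divides n and n divides a, so p divides a. Since a > 0, p ≤ a. Since a ≤ p, p = a. Since y = t and a divides y, a divides t. t divides a, so a = t. Since p = a, p = t.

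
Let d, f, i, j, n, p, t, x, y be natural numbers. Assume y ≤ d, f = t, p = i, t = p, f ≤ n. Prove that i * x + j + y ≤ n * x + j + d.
t = p and p = i, hence t = i. Because f = t and f ≤ n, t ≤ n. Since t = i, i ≤ n. By multiplying by a non-negative, i * x ≤ n * x. Then i * x + j ≤ n * x + j. y ≤ d, so i * x + j + y ≤ n * x + j + d.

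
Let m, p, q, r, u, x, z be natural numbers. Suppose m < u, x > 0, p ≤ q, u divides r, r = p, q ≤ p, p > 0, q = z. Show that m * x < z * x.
p ≤ q and q ≤ p, thus p = q. Since r = p and u divides r, u divides p. p > 0, so u ≤ p. p = q, so u ≤ q. Since m < u, m < q. q = z, so m < z. Since x > 0, by multiplying by a positive, m * x < z * x.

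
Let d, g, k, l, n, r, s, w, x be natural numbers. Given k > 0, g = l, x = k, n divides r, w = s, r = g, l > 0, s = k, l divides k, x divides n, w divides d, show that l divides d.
x = k and x divides n, thus k divides n. r = g and n divides r, so n divides g. Since k divides n, k divides g. g = l, so k divides l. Since l > 0, k ≤ l. From l divides k and k > 0, l ≤ k. k ≤ l, so k = l. s = k, so s = l. w = s and w divides d, therefore s divides d. Since s = l, l divides d.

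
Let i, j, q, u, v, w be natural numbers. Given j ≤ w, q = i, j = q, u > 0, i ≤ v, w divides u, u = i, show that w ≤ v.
j = q and q = i, thus j = i. From j ≤ w, i ≤ w. w divides u and u > 0, hence w ≤ u. u = i, so w ≤ i. i ≤ w, so i = w. Since i ≤ v, w ≤ v.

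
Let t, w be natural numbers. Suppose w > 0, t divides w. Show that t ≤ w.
Since t divides w and w > 0, by divisors are at most what they divide, t ≤ w.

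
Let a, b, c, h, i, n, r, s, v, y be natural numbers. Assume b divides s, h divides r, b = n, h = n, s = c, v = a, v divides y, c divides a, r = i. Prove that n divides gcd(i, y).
From h = n and h divides r, n divides r. r = i, so n divides i. From s = c and b divides s, b divides c. Since b = n, n divides c. c divides a, so n divides a. Because v = a and v divides y, a divides y. n divides a, so n divides y. Since n divides i, n divides gcd(i, y).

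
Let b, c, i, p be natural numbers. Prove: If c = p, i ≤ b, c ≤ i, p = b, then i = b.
Since c = p and p = b, c = b. Since c ≤ i, b ≤ i. From i ≤ b, i = b.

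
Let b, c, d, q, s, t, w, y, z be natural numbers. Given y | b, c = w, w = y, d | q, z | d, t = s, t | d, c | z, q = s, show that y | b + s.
From c = w and w = y, c = y. q = s and d | q, hence d | s. t = s and t | d, therefore s | d. Since d | s, d = s. c | z and z | d, therefore c | d. Since d = s, c | s. Since c = y, y | s. Because y | b, y | b + s.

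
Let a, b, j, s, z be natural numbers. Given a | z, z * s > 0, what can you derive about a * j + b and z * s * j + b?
a * j + b ≤ z * s * j + b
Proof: Since a | z, a | z * s. Since z * s > 0, a ≤ z * s. Then a * j ≤ z * s * j. Then a * j + b ≤ z * s * j + b.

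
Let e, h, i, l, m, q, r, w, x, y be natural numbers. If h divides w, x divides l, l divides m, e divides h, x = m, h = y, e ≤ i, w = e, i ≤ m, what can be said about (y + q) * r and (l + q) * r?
(y + q) * r ≤ (l + q) * r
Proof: Because w = e and h divides w, h divides e. Since e divides h, e = h. h = y, so e = y. x = m and x divides l, hence m divides l. Since l divides m, m = l. e ≤ i and i ≤ m, so e ≤ m. From m = l, e ≤ l. e = y, so y ≤ l. Then y + q ≤ l + q. By multiplying by a non-negative, (y + q) * r ≤ (l + q) * r.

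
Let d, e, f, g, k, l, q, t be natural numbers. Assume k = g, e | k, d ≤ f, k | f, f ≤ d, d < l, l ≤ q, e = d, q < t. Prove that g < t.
From e = d and e | k, d | k. f ≤ d and d ≤ f, thus f = d. From k | f, k | d. Since d | k, d = k. k = g, so d = g. l ≤ q and q < t, thus l < t. d < l, so d < t. Since d = g, g < t.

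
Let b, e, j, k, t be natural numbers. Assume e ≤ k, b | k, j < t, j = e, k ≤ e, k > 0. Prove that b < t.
b | k and k > 0, hence b ≤ k. e ≤ k and k ≤ e, thus e = k. Since j = e, j = k. From j < t, k < t. Since b ≤ k, b < t.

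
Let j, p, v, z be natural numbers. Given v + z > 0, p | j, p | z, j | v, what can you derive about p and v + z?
p ≤ v + z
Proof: From p | j and j | v, p | v. Since p | z, p | v + z. v + z > 0, so p ≤ v + z.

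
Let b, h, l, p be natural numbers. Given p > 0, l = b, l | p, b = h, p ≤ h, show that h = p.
l = b and l | p, so b | p. Since p > 0, b ≤ p. Since b = h, h ≤ p. p ≤ h, so h = p.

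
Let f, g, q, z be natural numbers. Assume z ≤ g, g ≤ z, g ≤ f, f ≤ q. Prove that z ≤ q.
g ≤ z and z ≤ g, therefore g = z. From g ≤ f and f ≤ q, g ≤ q. g = z, so z ≤ q.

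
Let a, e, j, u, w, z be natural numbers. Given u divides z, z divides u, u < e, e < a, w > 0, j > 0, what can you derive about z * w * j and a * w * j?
z * w * j < a * w * j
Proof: Since u divides z and z divides u, u = z. u < e, so z < e. Because e < a, z < a. Because w > 0, by multiplying by a positive, z * w < a * w. Using j > 0, by multiplying by a positive, z * w * j < a * w * j.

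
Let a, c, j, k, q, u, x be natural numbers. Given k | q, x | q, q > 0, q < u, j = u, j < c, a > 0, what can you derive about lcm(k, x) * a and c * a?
lcm(k, x) * a < c * a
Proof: k | q and x | q, thus lcm(k, x) | q. Since q > 0, lcm(k, x) ≤ q. j = u and j < c, therefore u < c. From q < u, q < c. lcm(k, x) ≤ q, so lcm(k, x) < c. Since a > 0, lcm(k, x) * a < c * a.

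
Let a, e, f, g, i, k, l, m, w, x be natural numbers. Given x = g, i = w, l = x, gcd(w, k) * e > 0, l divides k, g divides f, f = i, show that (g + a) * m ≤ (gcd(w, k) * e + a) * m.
f = i and i = w, therefore f = w. g divides f, so g divides w. l = x and x = g, so l = g. Because l divides k, g divides k. g divides w, so g divides gcd(w, k). Then g divides gcd(w, k) * e. Since gcd(w, k) * e > 0, g ≤ gcd(w, k) * e. Then g + a ≤ gcd(w, k) * e + a. By multiplying by a non-negative, (g + a) * m ≤ (gcd(w, k) * e + a) * m.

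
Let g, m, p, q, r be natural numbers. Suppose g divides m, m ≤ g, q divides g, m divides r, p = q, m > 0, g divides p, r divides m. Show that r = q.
From p = q and g divides p, g divides q. Since q divides g, q = g. Because g divides m and m > 0, g ≤ m. Since m ≤ g, g = m. q = g, so q = m. m divides r and r divides m, so m = r. Since q = m, q = r. Then r = q.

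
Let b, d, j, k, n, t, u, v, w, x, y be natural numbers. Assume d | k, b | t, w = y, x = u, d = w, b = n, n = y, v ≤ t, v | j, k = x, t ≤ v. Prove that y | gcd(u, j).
Since k = x and d | k, d | x. Since x = u, d | u. Because d = w, w | u. Since w = y, y | u. b = n and n = y, so b = y. b | t, so y | t. Since v ≤ t and t ≤ v, v = t. From v | j, t | j. y | t, so y | j. y | u, so y | gcd(u, j).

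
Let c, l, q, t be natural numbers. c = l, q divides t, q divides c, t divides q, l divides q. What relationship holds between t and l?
t = l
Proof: t divides q and q divides t, thus t = q. Since c = l and q divides c, q divides l. l divides q, so q = l. t = q, so t = l.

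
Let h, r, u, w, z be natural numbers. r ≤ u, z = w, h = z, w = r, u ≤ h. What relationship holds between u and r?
u = r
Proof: From z = w and w = r, z = r. From h = z and u ≤ h, u ≤ z. Since z = r, u ≤ r. r ≤ u, so u = r.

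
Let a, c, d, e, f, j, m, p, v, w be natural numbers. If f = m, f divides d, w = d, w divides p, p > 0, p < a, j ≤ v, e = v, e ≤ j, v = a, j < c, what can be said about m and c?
m < c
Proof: Because f = m and f divides d, m divides d. w = d and w divides p, so d divides p. m divides d, so m divides p. p > 0, so m ≤ p. Because p < a, m < a. e = v and e ≤ j, thus v ≤ j. Because j ≤ v, j = v. Since v = a, j = a. j < c, so a < c. From m < a, m < c.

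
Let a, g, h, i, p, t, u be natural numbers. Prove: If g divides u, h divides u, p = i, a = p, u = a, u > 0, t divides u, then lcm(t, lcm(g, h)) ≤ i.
u = a and a = p, so u = p. From p = i, u = i. g divides u and h divides u, thus lcm(g, h) divides u. Since t divides u, lcm(t, lcm(g, h)) divides u. Since u > 0, lcm(t, lcm(g, h)) ≤ u. Since u = i, lcm(t, lcm(g, h)) ≤ i.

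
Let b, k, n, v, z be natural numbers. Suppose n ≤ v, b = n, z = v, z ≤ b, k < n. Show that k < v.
z = v and z ≤ b, hence v ≤ b. Because b = n, v ≤ n. Since n ≤ v, n = v. From k < n, k < v.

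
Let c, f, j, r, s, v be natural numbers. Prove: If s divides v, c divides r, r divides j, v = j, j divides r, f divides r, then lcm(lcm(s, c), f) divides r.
j divides r and r divides j, thus j = r. v = j, so v = r. s divides v, so s divides r. From c divides r, lcm(s, c) divides r. f divides r, so lcm(lcm(s, c), f) divides r.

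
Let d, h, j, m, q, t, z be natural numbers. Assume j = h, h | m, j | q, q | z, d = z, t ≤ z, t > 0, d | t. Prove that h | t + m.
Since d = z and d | t, z | t. t > 0, so z ≤ t. t ≤ z, so z = t. j | q and q | z, thus j | z. Since j = h, h | z. Since z = t, h | t. h | m, so h | t + m.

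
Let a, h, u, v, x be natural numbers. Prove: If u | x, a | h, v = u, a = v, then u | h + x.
a = v and v = u, hence a = u. a | h, so u | h. u | x, so u | h + x.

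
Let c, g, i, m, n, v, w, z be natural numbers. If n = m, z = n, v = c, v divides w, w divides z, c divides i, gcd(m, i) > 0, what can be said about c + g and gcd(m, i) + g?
c + g ≤ gcd(m, i) + g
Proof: From v = c and v divides w, c divides w. w divides z, so c divides z. Because z = n, c divides n. n = m, so c divides m. Since c divides i, c divides gcd(m, i). Since gcd(m, i) > 0, c ≤ gcd(m, i). Then c + g ≤ gcd(m, i) + g.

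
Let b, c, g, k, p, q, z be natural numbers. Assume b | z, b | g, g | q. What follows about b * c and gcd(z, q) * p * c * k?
b * c | gcd(z, q) * p * c * k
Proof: Because b | g and g | q, b | q. b | z, so b | gcd(z, q). Then b | gcd(z, q) * p. Then b * c | gcd(z, q) * p * c. Then b * c | gcd(z, q) * p * c * k.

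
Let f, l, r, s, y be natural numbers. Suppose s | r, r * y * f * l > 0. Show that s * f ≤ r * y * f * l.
Since s | r, s | r * y. Then s * f | r * y * f. Then s * f | r * y * f * l. r * y * f * l > 0, so s * f ≤ r * y * f * l.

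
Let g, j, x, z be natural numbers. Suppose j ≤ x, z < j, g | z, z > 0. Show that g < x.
g | z and z > 0, so g ≤ z. Since z < j, g < j. Since j ≤ x, g < x.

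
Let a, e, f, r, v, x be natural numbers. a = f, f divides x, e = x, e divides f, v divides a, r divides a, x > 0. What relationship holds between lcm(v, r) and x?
lcm(v, r) ≤ x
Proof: Because e = x and e divides f, x divides f. f divides x, so f = x. a = f, so a = x. From v divides a and r divides a, lcm(v, r) divides a. Because a = x, lcm(v, r) divides x. x > 0, so lcm(v, r) ≤ x.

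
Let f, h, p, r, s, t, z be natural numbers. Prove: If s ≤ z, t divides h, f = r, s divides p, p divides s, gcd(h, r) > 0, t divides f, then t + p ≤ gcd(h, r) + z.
Because f = r and t divides f, t divides r. Since t divides h, t divides gcd(h, r). Because gcd(h, r) > 0, t ≤ gcd(h, r). s divides p and p divides s, so s = p. s ≤ z, so p ≤ z. Since t ≤ gcd(h, r), t + p ≤ gcd(h, r) + z.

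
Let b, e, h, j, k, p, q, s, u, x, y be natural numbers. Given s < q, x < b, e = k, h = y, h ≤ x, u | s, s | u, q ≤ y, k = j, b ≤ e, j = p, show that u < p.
From s | u and u | s, s = u. s < q and q ≤ y, thus s < y. k = j and j = p, so k = p. x < b and b ≤ e, hence x < e. Because h ≤ x, h < e. Since e = k, h < k. h = y, so y < k. k = p, so y < p. Since s < y, s < p. Because s = u, u < p.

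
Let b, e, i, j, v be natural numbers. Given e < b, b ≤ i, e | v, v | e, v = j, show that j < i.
e | v and v | e, hence e = v. v = j, so e = j. From e < b and b ≤ i, e < i. e = j, so j < i.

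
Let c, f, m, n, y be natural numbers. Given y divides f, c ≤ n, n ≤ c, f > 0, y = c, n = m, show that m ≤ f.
c ≤ n and n ≤ c, therefore c = n. n = m, so c = m. y = c and y divides f, so c divides f. From f > 0, c ≤ f. Since c = m, m ≤ f.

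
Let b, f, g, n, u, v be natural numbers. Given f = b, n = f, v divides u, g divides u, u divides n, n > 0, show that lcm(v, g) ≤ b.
Because n = f and f = b, n = b. v divides u and g divides u, hence lcm(v, g) divides u. From u divides n, lcm(v, g) divides n. n > 0, so lcm(v, g) ≤ n. n = b, so lcm(v, g) ≤ b.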